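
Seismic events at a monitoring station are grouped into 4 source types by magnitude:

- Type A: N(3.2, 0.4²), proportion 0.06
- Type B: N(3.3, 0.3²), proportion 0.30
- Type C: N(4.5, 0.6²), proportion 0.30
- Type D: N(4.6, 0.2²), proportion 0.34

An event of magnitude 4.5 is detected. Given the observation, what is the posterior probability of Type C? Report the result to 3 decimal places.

Apply Bayes' rule: the posterior for each component is proportional to its prior times its likelihood at x.
Normal densities:
  p_A = (1/(0.4·√(2π)))·exp(−(4.5−3.2)²/(2·0.4²)) = 0.997356·exp(-5.28125) = 0.00507262
  p_B = (1/(0.3·√(2π)))·exp(−(4.5−3.3)²/(2·0.3²)) = 1.329808·exp(-8.00000) = 0.000446101
  p_C = (1/(0.6·√(2π)))·exp(−(4.5−4.5)²/(2·0.6²)) = 0.664904·exp(-0.00000) = 0.664904
  p_D = (1/(0.2·√(2π)))·exp(−(4.5−4.6)²/(2·0.2²)) = 1.994711·exp(-0.12500) = 1.76033
Weight by the priors:
  w_A·p_A = 0.06 × 0.00507262 = 0.000304357
  w_B·p_B = 0.30 × 0.000446101 = 0.00013383
  w_C·p_C = 0.30 × 0.664904 = 0.199471
  w_D·p_D = 0.34 × 1.76033 = 0.598511
Sum: 0.000304357 + 0.00013383 + 0.199471 + 0.598511 = 0.79842
So the posterior for Type C is 0.199471 / 0.79842 ≈ 0.250.

0.250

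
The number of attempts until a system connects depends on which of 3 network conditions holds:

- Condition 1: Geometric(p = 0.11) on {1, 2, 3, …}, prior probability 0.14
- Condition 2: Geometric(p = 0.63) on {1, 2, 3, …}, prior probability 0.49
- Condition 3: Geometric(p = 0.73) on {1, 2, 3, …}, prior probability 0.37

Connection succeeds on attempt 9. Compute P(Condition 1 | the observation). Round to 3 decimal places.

0.981

Apply Bayes' rule: the posterior for each component is proportional to its prior times its likelihood at x.
Component likelihoods at x = 9:
  L_1 = 0.11·(1−0.11)^8 = 0.11·0.393659 = 0.0433025
  L_2 = 0.63·(1−0.63)^8 = 0.63·0.000351248 = 0.000221286
  L_3 = 0.73·(1−0.73)^8 = 0.73·2.8243e-05 = 2.06174e-05
Prior × likelihood for each component:
  P(Z=1)·L_1 = 0.14 × 0.0433025 = 0.00606235
  P(Z=2)·L_2 = 0.49 × 0.000221286 = 0.00010843
  P(Z=3)·L_3 = 0.37 × 2.06174e-05 = 7.62842e-06
Marginal: 0.00606235 + 0.00010843 + 7.62842e-06 = 0.00617841
So the posterior for Condition 1 is 0.00606235 / 0.00617841 ≈ 0.981.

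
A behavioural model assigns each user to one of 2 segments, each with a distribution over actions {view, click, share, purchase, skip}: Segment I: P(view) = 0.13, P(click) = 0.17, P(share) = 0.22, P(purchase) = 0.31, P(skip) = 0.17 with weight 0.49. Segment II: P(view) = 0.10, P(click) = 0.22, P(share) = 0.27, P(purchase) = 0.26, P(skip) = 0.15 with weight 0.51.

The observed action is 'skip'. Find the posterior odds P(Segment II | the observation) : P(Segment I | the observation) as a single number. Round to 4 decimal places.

0.9184

Posterior odds = (π_i f_i(x)) / (π_j f_j(x)); the normalising sum cancels.
Component likelihoods at x = 'skip':
  p_I = 0.17
  p_II = 0.15
Odds = (0.51/0.49) × (0.15/0.17) = 1.04082 × 0.882353 ≈ 0.9184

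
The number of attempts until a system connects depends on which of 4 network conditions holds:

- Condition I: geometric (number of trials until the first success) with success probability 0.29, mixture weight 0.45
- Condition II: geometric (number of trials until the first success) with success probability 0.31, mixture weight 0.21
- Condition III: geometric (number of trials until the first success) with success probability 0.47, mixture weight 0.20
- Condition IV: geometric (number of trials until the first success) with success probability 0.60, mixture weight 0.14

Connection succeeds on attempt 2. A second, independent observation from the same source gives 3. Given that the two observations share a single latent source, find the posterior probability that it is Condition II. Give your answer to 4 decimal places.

0.2212

Posterior ∝ prior × likelihood, so P(k | x) ∝ P(Z=k) f_k(x); normalise over all components.
Since both observations come from the same component, the likelihood for component k is f_k(x₁)·f_k(x₂).
  L_I = [0.2059] × [0.146189] = 0.0301003
  L_II = [0.2139] × [0.147591] = 0.0315697
  L_III = [0.2491] × [0.132023] = 0.0328869
  L_IV = [0.24] × [0.096] = 0.02304
Unnormalised posteriors:
  P(Z=I)·L_I = 0.45 × 0.0301003 = 0.0135451
  P(Z=II)·L_II = 0.21 × 0.0315697 = 0.00662964
  P(Z=III)·L_III = 0.20 × 0.0328869 = 0.00657739
  P(Z=IV)·L_IV = 0.14 × 0.02304 = 0.0032256
Evidence: 0.0135451 + 0.00662964 + 0.00657739 + 0.0032256 = 0.0299778
So the posterior for Condition II is 0.00662964 / 0.0299778 ≈ 0.2212.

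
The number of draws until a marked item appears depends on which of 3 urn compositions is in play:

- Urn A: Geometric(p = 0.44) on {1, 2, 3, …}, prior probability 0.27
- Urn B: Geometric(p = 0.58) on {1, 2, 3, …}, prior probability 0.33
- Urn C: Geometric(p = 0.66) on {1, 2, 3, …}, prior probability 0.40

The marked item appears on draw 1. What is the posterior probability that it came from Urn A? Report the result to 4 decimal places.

Posterior ∝ prior × likelihood, so P(k | x) ∝ π_k f_k(x); normalise over all components.
Evaluate each component's likelihood at the observed value:
  f_A = 0.44·(1−0.44)^0 = 0.44·1 = 0.44
  f_B = 0.58·(1−0.58)^0 = 0.58·1 = 0.58
  f_C = 0.66·(1−0.66)^0 = 0.66·1 = 0.66
Multiply by the mixture weights:
  π_A·f_A = 0.27 × 0.44 = 0.1188
  π_B·f_B = 0.33 × 0.58 = 0.1914
  π_C·f_C = 0.40 × 0.66 = 0.264
Normaliser: 0.1188 + 0.1914 + 0.264 = 0.5742
So the posterior for Urn A is 0.1188 / 0.5742 ≈ 0.2069.

0.2069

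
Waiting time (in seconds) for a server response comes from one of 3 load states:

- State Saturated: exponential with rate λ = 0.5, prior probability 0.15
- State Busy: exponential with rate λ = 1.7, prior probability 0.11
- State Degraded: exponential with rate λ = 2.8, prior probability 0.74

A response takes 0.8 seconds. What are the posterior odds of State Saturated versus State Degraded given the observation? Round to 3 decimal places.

Since P(k|x) ∝ P(Z=k) f_k(x), the posterior odds are P(Z=i) f_i(x) / (P(Z=j) f_j(x)).
Component likelihoods at x = 0.8 seconds:
  p_Saturated = 0.5·e^(−0.5·0.8) = 0.5·e^(−0.4000) = 0.33516
  p_Busy = 1.7·e^(−1.7·0.8) = 1.7·e^(−1.3600) = 0.436323
  p_Degraded = 2.8·e^(−2.8·0.8) = 2.8·e^(−2.2400) = 0.298084
Posterior odds = (P(Z=Saturated)·p_Saturated) / (P(Z=Degraded)·p_Degraded) = (0.15·0.33516) / (0.74·0.298084) = 0.050274 / 0.220582 ≈ 0.228

0.228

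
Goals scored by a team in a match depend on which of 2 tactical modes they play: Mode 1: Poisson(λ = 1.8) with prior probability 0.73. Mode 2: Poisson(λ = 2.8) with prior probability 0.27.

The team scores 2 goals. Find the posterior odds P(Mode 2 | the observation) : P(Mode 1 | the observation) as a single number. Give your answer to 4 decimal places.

Only the two components matter; the odds are (w_i f_i(x)) / (w_j f_j(x)).
Evaluate each component's likelihood at the observed value:
  f_1 = e^(−1.8)·1.8^2/2! = 0.267784
  f_2 = e^(−2.8)·2.8^2/2! = 0.238375
0.0643614 / 0.195482 ≈ 0.3292

0.3292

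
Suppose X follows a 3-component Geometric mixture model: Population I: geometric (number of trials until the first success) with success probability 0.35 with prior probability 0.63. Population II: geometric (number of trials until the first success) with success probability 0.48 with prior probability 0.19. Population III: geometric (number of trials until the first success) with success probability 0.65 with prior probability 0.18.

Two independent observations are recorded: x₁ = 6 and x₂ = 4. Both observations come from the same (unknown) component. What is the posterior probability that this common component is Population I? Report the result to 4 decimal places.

0.9073

By Bayes' theorem, P(k | x) = w_k f_k(x) / Σ_j w_j f_j(x).
Since both observations come from the same component, the likelihood for component k is f_k(x₁)·f_k(x₂).
  L_I = [0.35·(1−0.35)^5 = 0.35·0.116029 = 0.0406102] × [0.0961188] = 0.0039034
  L_II = [0.48·(1−0.48)^5 = 0.48·0.0380204 = 0.0182498] × [0.0674918] = 0.00123171
  L_III = [0.65·(1−0.65)^5 = 0.65·0.00525219 = 0.00341392] × [0.0278687] = 9.51417e-05
Multiply by the mixture weights:
  w_I·L_I = 0.63 × 0.0039034 = 0.00245914
  w_II·L_II = 0.19 × 0.00123171 = 0.000234025
  w_III·L_III = 0.18 × 9.51417e-05 = 1.71255e-05
Denominator: 0.00245914 + 0.000234025 + 1.71255e-05 = 0.00271029
Responsibility of Population I: 0.00245914 / 0.00271029 ≈ 0.9073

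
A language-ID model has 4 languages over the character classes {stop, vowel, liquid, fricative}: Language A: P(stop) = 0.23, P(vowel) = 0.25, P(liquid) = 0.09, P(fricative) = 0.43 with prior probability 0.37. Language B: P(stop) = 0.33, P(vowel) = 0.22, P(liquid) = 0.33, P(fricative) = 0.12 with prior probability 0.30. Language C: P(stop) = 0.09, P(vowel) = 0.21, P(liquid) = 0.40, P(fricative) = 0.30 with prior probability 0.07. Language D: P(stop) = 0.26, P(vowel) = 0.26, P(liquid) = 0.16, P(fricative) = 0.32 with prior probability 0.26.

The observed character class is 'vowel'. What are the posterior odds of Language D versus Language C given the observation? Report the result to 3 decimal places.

4.599

Posterior odds = (π_i f_i(x)) / (π_j f_j(x)); the normalising sum cancels.
Component likelihoods at x = 'vowel':
  f_A = P(vowel | comp) = 0.25
  f_B = P(vowel | comp) = 0.22
  f_C = P(vowel | comp) = 0.21
  f_D = P(vowel | comp) = 0.26
0.0676 / 0.0147 ≈ 4.599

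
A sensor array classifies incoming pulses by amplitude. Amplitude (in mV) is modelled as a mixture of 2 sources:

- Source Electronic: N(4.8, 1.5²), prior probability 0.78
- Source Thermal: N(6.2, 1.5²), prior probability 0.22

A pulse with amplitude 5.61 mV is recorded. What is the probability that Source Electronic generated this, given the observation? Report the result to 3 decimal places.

0.768

The responsibility of component k is P(Z=k) f_k(x) divided by Σ_j P(Z=j) f_j(x).
Component likelihoods at x = 5.61 mV:
  L_Electronic = (1/(1.5·√(2π)))·exp(−(5.61−4.8)²/(2·1.5²)) = 0.265962·exp(-0.14580) = 0.229879
  L_Thermal = (1/(1.5·√(2π)))·exp(−(5.61−6.2)²/(2·1.5²)) = 0.265962·exp(-0.07736) = 0.246164
Weight by the priors:
  P(Z=Electronic)·L_Electronic = 0.78 × 0.229879 = 0.179305
  P(Z=Thermal)·L_Thermal = 0.22 × 0.246164 = 0.054156
Normaliser: 0.179305 + 0.054156 = 0.233461
P(Source Electronic | the observation) ≈ 0.768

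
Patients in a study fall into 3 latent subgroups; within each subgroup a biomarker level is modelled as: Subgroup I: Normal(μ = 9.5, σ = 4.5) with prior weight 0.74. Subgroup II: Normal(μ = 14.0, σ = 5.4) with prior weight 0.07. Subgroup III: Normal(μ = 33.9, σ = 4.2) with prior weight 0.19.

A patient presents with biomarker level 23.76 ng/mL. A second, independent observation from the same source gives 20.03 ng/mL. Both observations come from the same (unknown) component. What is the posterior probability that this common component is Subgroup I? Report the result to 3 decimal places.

P(component k | x) = π_k·f_k(x) / marginal(x), where marginal(x) = Σ_j π_j·f_j(x).
Since both observations come from the same component, the likelihood for component k is f_k(x₁)·f_k(x₂).
  L_I = [(1/(4.5·√(2π)))·exp(−(23.76−9.5)²/(2·4.5²)) = 0.088654·exp(-5.02093) = 0.000584973] × [0.00573702] = 3.356e-06
  L_II = [(1/(5.4·√(2π)))·exp(−(23.76−14.0)²/(2·5.4²)) = 0.073878·exp(-1.63336) = 0.0144264] × [0.0396046] = 0.00057135
  L_III = [(1/(4.2·√(2π)))·exp(−(23.76−33.9)²/(2·4.2²)) = 0.094986·exp(-2.91439) = 0.00515179] × [0.000406924] = 2.09639e-06
Unnormalised posteriors:
  π_I·L_I = 0.74 × 3.356e-06 = 2.48344e-06
  π_II·L_II = 0.07 × 0.00057135 = 3.99945e-05
  π_III·L_III = 0.19 × 2.09639e-06 = 3.98314e-07
Marginal: 2.48344e-06 + 3.99945e-05 + 3.98314e-07 = 4.28763e-05
Responsibility of Subgroup I: 2.48344e-06 / 4.28763e-05 ≈ 0.058

0.058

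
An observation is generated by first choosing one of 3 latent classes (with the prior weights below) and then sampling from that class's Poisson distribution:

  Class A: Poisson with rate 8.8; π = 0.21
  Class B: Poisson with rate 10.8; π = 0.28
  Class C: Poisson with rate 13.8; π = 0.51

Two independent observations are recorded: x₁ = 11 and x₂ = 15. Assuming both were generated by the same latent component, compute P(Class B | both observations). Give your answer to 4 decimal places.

Posterior ∝ prior × likelihood, so P(k | x) ∝ π_k f_k(x); normalise over all components.
Since both observations come from the same component, the likelihood for component k is f_k(x₁)·f_k(x₂).
  L_A = [0.092547] × [0.0169414] = 0.00156787
  L_B = [0.119159] × [0.0494853] = 0.0058966
  L_C = [0.0879529] × [0.0973695] = 0.00856393
Unnormalised posteriors:
  π_A·L_A = 0.21 × 0.00156787 = 0.000329254
  π_B·L_B = 0.28 × 0.0058966 = 0.00165105
  π_C·L_C = 0.51 × 0.00856393 = 0.00436761
Normaliser: 0.000329254 + 0.00165105 + 0.00436761 = 0.00634791
So the posterior for Class B is 0.00165105 / 0.00634791 ≈ 0.2601.

0.2601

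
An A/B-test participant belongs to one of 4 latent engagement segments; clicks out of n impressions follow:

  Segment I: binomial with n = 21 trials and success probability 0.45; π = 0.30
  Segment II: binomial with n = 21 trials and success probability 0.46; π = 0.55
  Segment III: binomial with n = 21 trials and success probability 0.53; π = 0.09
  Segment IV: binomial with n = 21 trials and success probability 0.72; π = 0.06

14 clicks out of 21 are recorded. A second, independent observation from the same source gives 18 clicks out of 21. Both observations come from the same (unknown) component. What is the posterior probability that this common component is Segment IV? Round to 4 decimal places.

Posterior ∝ prior × likelihood, so P(k | x) ∝ π_k f_k(x); normalise over all components.
Since both observations come from the same component, the likelihood for component k is f_k(x₁)·f_k(x₂).
  f_I = [C(21,14)·0.45^14·0.55^7 = 116280·1.39629e-05·0.0152244 = 0.0247183] × [0.000126697] = 3.13173e-06
  f_II = [C(21,14)·0.46^14·0.54^7 = 116280·1.89937e-05·0.0133893 = 0.0295713] × [0.000178104] = 5.26678e-06
  f_III = [C(21,14)·0.53^14·0.47^7 = 116280·0.000137995·0.00506623 = 0.0812928] × [0.00150353] = 0.000122226
  f_IV = [C(21,14)·0.72^14·0.28^7 = 116280·0.0100613·0.000134929 = 0.157858] × [0.0789425] = 0.0124617
Unnormalised posteriors:
  π_I·f_I = 0.30 × 3.13173e-06 = 9.39518e-07
  π_II·f_II = 0.55 × 5.26678e-06 = 2.89673e-06
  π_III·f_III = 0.09 × 0.000122226 = 1.10003e-05
  π_IV·f_IV = 0.06 × 0.0124617 = 0.000747701
Normaliser: 9.39518e-07 + 2.89673e-06 + 1.10003e-05 + 0.000747701 = 0.000762538
P(Segment IV | x) ≈ 0.9805

0.9805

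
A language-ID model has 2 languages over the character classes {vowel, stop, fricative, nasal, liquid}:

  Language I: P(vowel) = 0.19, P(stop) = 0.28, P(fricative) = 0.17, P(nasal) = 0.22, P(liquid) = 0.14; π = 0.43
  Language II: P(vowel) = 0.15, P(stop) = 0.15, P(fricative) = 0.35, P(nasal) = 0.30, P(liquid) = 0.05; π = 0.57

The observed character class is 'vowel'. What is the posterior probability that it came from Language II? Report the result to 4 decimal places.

P(component k | x) = w_k·f_k(x) / marginal(x), where marginal(x) = Σ_j w_j·f_j(x).
Component likelihoods at x = 'vowel':
  p_I = 0.19
  p_II = 0.15
Weight by the priors:
  w_I·p_I = 0.43 × 0.19 = 0.0817
  w_II·p_II = 0.57 × 0.15 = 0.0855
Normaliser: 0.0817 + 0.0855 = 0.1672
P(Language II | 'vowel') = 0.0855 / 0.1672 ≈ 0.5114

0.5114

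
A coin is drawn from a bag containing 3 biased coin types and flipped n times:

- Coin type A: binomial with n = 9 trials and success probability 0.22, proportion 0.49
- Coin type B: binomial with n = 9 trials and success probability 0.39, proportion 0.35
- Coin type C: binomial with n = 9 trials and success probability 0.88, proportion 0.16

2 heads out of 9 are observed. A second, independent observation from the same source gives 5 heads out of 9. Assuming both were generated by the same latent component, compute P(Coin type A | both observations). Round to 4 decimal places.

Posterior ∝ prior × likelihood, so P(k | x) ∝ π_k f_k(x); normalise over all components.
Since both observations come from the same component, the likelihood for component k is f_k(x₁)·f_k(x₂).
  L_A = [C(9,2)·0.22^2·0.78^7 = 36·0.0484·0.175656 = 0.306062] × [0.024036] = 0.00735652
  L_B = [C(9,2)·0.39^2·0.61^7 = 36·0.1521·0.0314274 = 0.172084] × [0.157403] = 0.0270865
  L_C = [C(9,2)·0.88^2·0.12^7 = 36·0.7744·3.58318e-07 = 9.98933e-06] × [0.0137882] = 1.37735e-07
Unnormalised posteriors:
  π_A·L_A = 0.49 × 0.00735652 = 0.00360469
  π_B·L_B = 0.35 × 0.0270865 = 0.00948029
  π_C·L_C = 0.16 × 1.37735e-07 = 2.20377e-08
Marginal: 0.00360469 + 0.00948029 + 2.20377e-08 = 0.013085
P(Coin type A | x) ≈ 0.2755

0.2755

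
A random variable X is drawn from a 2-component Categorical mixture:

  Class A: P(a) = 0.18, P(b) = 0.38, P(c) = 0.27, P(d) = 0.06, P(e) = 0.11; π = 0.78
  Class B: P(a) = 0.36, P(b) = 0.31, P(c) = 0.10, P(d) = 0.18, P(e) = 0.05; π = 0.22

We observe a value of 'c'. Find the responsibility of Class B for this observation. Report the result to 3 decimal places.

0.095

P(component k | x) = w_k·f_k(x) / marginal(x), where marginal(x) = Σ_j w_j·f_j(x).
Categorical probabilities:
  L_A = P(c | comp) = 0.27
  L_B = P(c | comp) = 0.10
Weight by the priors:
  w_A·L_A = 0.78 × 0.27 = 0.2106
  w_B·L_B = 0.22 × 0.1 = 0.022
Evidence: 0.2106 + 0.022 = 0.2326
P(Class B | data) ≈ 0.095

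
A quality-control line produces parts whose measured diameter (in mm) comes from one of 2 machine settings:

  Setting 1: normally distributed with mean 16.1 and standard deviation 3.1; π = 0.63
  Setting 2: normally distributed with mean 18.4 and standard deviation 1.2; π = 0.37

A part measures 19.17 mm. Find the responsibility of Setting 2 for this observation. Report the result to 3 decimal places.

By Bayes' theorem, P(k | x) = π_k f_k(x) / Σ_j π_j f_j(x).
Normal densities:
  p_1 = 0.0788104
  p_2 = 0.270596
Prior × likelihood for each component:
  π_1·p_1 = 0.63 × 0.0788104 = 0.0496506
  π_2·p_2 = 0.37 × 0.270596 = 0.100121
Marginal: 0.0496506 + 0.100121 = 0.149771
So the posterior for Setting 2 is 0.100121 / 0.149771 ≈ 0.668.

0.668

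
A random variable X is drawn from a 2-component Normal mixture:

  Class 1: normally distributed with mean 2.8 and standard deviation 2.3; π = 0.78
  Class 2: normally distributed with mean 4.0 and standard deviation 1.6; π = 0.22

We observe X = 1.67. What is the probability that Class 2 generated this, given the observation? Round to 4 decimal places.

0.1368

Posterior ∝ prior × likelihood, so P(k | x) ∝ π_k f_k(x); normalise over all components.
Component likelihoods at x = 1.67:
  f_1 = (1/(2.3·√(2π)))·exp(−(1.67−2.8)²/(2·2.3²)) = 0.173453·exp(-0.12069) = 0.153733
  f_2 = (1/(1.6·√(2π)))·exp(−(1.67−4.0)²/(2·1.6²)) = 0.249339·exp(-1.06033) = 0.0863562
Unnormalised posteriors:
  π_1·f_1 = 0.78 × 0.153733 = 0.119912
  π_2·f_2 = 0.22 × 0.0863562 = 0.0189984
Marginal: 0.119912 + 0.0189984 = 0.13891
P(Class 2 | 1.67) = 0.0189984 / 0.13891 ≈ 0.1368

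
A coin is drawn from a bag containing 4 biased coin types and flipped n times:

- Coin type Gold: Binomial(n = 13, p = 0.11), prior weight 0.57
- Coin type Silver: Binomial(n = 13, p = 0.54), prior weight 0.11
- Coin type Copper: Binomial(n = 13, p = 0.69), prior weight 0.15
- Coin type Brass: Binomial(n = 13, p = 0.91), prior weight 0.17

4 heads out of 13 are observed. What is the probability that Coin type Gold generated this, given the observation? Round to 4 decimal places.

0.7543

By Bayes' theorem, P(k | x) = π_k f_k(x) / Σ_j π_j f_j(x).
Binomial probabilities:
  f_Gold = C(13,4)·0.11^4·0.89^9 = 715·0.00014641·0.350356 = 0.0366764
  f_Silver = C(13,4)·0.54^4·0.46^9 = 715·0.0850306·0.00092219 = 0.0560663
  f_Copper = C(13,4)·0.69^4·0.31^9 = 715·0.226671·2.64396e-05 = 0.00428507
  f_Brass = C(13,4)·0.91^4·0.09^9 = 715·0.68575·3.8742e-10 = 1.89957e-07
Prior × likelihood for each component:
  π_Gold·f_Gold = 0.57 × 0.0366764 = 0.0209056
  π_Silver·f_Silver = 0.11 × 0.0560663 = 0.00616729
  π_Copper·f_Copper = 0.15 × 0.00428507 = 0.00064276
  π_Brass·f_Brass = 0.17 × 1.89957e-07 = 3.22926e-08
Evidence: 0.0209056 + 0.00616729 + 0.00064276 + 3.22926e-08 = 0.0277156
P(Coin type Gold | the observation) ≈ 0.7543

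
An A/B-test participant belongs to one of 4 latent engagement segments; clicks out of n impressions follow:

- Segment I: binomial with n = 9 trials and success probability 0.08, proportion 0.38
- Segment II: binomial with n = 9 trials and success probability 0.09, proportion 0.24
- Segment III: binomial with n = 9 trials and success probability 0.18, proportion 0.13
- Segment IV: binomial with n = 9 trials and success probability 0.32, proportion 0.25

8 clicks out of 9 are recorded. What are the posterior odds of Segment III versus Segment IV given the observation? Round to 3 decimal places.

0.006

Posterior odds = (w_i f_i(x)) / (w_j f_j(x)); the normalising sum cancels.
Component likelihoods at x = 8 clicks out of 9:
  p_I = C(9,8)·0.08^8·0.92^1 = 9·1.67772e-09·0.92 = 1.38915e-08
  p_II = C(9,8)·0.09^8·0.91^1 = 9·4.30467e-09·0.91 = 3.52553e-08
  p_III = C(9,8)·0.18^8·0.82^1 = 9·1.102e-06·0.82 = 8.13273e-06
  p_IV = C(9,8)·0.32^8·0.68^1 = 9·0.000109951·0.68 = 0.000672901
1.05726e-06 / 0.000168225 ≈ 0.006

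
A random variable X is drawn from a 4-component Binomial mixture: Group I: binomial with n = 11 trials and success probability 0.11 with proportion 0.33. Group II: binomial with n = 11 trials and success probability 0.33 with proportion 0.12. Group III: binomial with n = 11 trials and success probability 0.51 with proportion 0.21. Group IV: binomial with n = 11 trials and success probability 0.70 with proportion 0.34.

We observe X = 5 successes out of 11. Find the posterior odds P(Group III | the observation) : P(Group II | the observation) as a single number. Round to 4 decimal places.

Posterior odds = (P(Z=i) f_i(x)) / (P(Z=j) f_j(x)); the normalising sum cancels.
Evaluate each component's likelihood at the observed value:
  p_I = C(11,5)·0.11^5·0.89^6 = 462·1.61051e-05·0.496981 = 0.00369782
  p_II = C(11,5)·0.33^5·0.67^6 = 462·0.00391354·0.0904584 = 0.163554
  p_III = C(11,5)·0.51^5·0.49^6 = 462·0.0345025·0.0138413 = 0.220632
  p_IV = C(11,5)·0.70^5·0.30^6 = 462·0.16807·0.000729 = 0.0566056
0.0463328 / 0.0196264 ≈ 2.3607

2.3607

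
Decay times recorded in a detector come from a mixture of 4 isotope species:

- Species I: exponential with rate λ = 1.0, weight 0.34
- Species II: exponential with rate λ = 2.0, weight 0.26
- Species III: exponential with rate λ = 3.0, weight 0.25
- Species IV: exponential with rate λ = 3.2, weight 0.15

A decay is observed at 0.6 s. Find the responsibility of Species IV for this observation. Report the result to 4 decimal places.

P(component k | x) = w_k·f_k(x) / marginal(x), where marginal(x) = Σ_j w_j·f_j(x).
Exponential densities:
  f_I = 0.548812
  f_II = 0.602388
  f_III = 0.495897
  f_IV = 0.469142
Multiply by the mixture weights:
  w_I·f_I = 0.34 × 0.548812 = 0.186596
  w_II·f_II = 0.26 × 0.602388 = 0.156621
  w_III·f_III = 0.25 × 0.495897 = 0.123974
  w_IV·f_IV = 0.15 × 0.469142 = 0.0703713
Sum: 0.186596 + 0.156621 + 0.123974 + 0.0703713 = 0.537562
P(Species IV | x) = 0.0703713 / 0.537562 ≈ 0.1309

0.1309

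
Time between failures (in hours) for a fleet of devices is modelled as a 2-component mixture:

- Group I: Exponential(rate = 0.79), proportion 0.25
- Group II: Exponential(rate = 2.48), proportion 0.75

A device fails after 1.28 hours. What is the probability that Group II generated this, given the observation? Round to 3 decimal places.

0.520

The responsibility of component k is π_k f_k(x) divided by Σ_j π_j f_j(x).
Component likelihoods at x = 1.28 hours:
  p_I = 0.79·e^(−0.79·1.28) = 0.79·e^(−1.0112) = 0.287388
  p_II = 2.48·e^(−2.48·1.28) = 2.48·e^(−3.1744) = 0.103712
Unnormalised posteriors:
  π_I·p_I = 0.25 × 0.287388 = 0.071847
  π_II·p_II = 0.75 × 0.103712 = 0.0777837
Evidence: 0.071847 + 0.0777837 = 0.149631
So the posterior for Group II is 0.0777837 / 0.149631 ≈ 0.520.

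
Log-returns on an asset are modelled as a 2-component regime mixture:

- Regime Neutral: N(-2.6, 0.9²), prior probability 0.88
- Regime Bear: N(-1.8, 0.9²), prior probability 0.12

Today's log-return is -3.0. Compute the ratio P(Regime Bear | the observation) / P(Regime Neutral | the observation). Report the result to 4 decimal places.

0.0619

Only the two components matter; the odds are (P(Z=i) f_i(x)) / (P(Z=j) f_j(x)).
Normal densities:
  p_Neutral = 0.401582
  p_Bear = 0.182233
Odds = (0.12/0.88) × (0.182233/0.401582) = 0.136364 × 0.453789 ≈ 0.0619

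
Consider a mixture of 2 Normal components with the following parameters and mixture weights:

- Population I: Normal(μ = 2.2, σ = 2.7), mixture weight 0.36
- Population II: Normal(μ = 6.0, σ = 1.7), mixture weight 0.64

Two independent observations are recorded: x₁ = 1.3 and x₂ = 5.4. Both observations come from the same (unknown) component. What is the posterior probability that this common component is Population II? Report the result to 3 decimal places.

0.164

By Bayes' theorem, P(k | x) = π_k f_k(x) / Σ_j π_j f_j(x).
Since both observations come from the same component, the likelihood for component k is f_k(x₁)·f_k(x₂).
  p_I = [(1/(2.7·√(2π)))·exp(−(1.3−2.2)²/(2·2.7²)) = 0.147756·exp(-0.05556) = 0.139772] × [0.0732028] = 0.0102317
  p_II = [(1/(1.7·√(2π)))·exp(−(1.3−6.0)²/(2·1.7²)) = 0.234672·exp(-3.82180) = 0.00513659] × [0.220502] = 0.00113263
Multiply by the mixture weights:
  π_I·p_I = 0.36 × 0.0102317 = 0.0036834
  π_II·p_II = 0.64 × 0.00113263 = 0.000724881
Evidence: 0.0036834 + 0.000724881 = 0.00440828
Responsibility of Population II: 0.000724881 / 0.00440828 ≈ 0.164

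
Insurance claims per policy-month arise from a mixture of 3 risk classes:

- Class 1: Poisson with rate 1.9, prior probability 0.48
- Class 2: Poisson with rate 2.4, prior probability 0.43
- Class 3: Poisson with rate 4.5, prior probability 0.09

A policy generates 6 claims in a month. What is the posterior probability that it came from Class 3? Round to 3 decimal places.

The responsibility of component k is w_k f_k(x) divided by Σ_j w_j f_j(x).
Evaluate each component's likelihood at the observed value:
  f_1 = e^(−1.9)·1.9^6/6! = 0.00977304
  f_2 = e^(−2.4)·2.4^6/6! = 0.0240784
  f_3 = e^(−4.5)·4.5^6/6! = 0.12812
Weight by the priors:
  w_1·f_1 = 0.48 × 0.00977304 = 0.00469106
  w_2·f_2 = 0.43 × 0.0240784 = 0.0103537
  w_3·f_3 = 0.09 × 0.12812 = 0.0115308
Sum: 0.00469106 + 0.0103537 + 0.0115308 = 0.0265756
Responsibility of Class 3: 0.0115308 / 0.0265756 ≈ 0.434

0.434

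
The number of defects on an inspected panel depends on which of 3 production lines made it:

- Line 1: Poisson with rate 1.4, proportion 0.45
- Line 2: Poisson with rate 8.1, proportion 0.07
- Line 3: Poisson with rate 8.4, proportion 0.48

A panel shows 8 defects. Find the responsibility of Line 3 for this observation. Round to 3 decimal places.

0.871

P(component k | x) = π_k·f_k(x) / marginal(x), where marginal(x) = Σ_j π_j·f_j(x).
Evaluate each component's likelihood at the observed value:
  f_1 = e^(−1.4)·1.4^8/8! = 9.02592e-05
  f_2 = e^(−8.1)·8.1^8/8! = 0.1395
  f_3 = e^(−8.4)·8.4^8/8! = 0.138242
Weight by the priors:
  π_1·f_1 = 0.45 × 9.02592e-05 = 4.06166e-05
  π_2·f_2 = 0.07 × 0.1395 = 0.009765
  π_3·f_3 = 0.48 × 0.138242 = 0.0663562
Normaliser: 4.06166e-05 + 0.009765 + 0.0663562 = 0.0761618
P(Line 3 | data) ≈ 0.871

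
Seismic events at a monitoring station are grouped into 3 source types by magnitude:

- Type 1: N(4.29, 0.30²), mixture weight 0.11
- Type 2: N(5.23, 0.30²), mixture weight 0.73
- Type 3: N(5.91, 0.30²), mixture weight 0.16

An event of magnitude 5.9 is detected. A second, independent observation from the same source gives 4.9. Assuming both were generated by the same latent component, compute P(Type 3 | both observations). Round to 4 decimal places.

0.0165

Posterior ∝ prior × likelihood, so P(k | x) ∝ P(Z=k) f_k(x); normalise over all components.
Since both observations come from the same component, the likelihood for component k is f_k(x₁)·f_k(x₂).
  p_1 = [(1/(0.30·√(2π)))·exp(−(5.9−4.29)²/(2·0.30²)) = 1.329808·exp(-14.40056) = 7.4081e-07] × [0.16827] = 1.24656e-07
  p_2 = [(1/(0.30·√(2π)))·exp(−(5.9−5.23)²/(2·0.30²)) = 1.329808·exp(-2.49389) = 0.109826] × [0.726174] = 0.079753
  p_3 = [(1/(0.30·√(2π)))·exp(−(5.9−5.91)²/(2·0.30²)) = 1.329808·exp(-0.00056) = 1.32907] × [0.00459775] = 0.00611073
Multiply by the mixture weights:
  P(Z=1)·p_1 = 0.11 × 1.24656e-07 = 1.37121e-08
  P(Z=2)·p_2 = 0.73 × 0.079753 = 0.0582197
  P(Z=3)·p_3 = 0.16 × 0.00611073 = 0.000977717
Marginal: 1.37121e-08 + 0.0582197 + 0.000977717 = 0.0591975
P(Type 3 | data) = 0.000977717 / 0.0591975 ≈ 0.0165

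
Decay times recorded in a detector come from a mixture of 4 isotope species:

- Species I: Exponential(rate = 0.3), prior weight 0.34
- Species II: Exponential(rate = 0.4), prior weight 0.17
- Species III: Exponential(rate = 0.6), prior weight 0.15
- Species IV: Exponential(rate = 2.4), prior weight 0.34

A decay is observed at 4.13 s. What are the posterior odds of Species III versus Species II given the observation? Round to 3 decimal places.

0.579

Since P(k|x) ∝ π_k f_k(x), the posterior odds are π_i f_i(x) / (π_j f_j(x)).
Evaluate each component's likelihood at the observed value:
  f_I = 0.3·e^(−0.3·4.13) = 0.3·e^(−1.2390) = 0.0869021
  f_II = 0.4·e^(−0.4·4.13) = 0.4·e^(−1.6520) = 0.0766665
  f_III = 0.6·e^(−0.6·4.13) = 0.6·e^(−2.4780) = 0.0503465
  f_IV = 2.4·e^(−2.4·4.13) = 2.4·e^(−9.9120) = 0.000118983
Odds = (0.15/0.17) × (0.0503465/0.0766665) = 0.882353 × 0.656695 ≈ 0.579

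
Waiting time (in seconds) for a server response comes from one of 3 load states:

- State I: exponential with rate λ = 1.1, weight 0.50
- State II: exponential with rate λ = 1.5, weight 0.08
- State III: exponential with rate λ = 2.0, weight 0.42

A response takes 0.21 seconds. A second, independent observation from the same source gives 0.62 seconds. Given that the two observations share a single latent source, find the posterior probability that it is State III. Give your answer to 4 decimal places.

0.5202

The responsibility of component k is π_k f_k(x) divided by Σ_j π_j f_j(x).
Since both observations come from the same component, the likelihood for component k is f_k(x₁)·f_k(x₂).
  L_I = [1.1·e^(−1.1·0.21) = 1.1·e^(−0.2310) = 0.873113] × [0.556165] = 0.485595
  L_II = [1.5·e^(−1.5·0.21) = 1.5·e^(−0.3150) = 1.09468] × [0.591831] = 0.647867
  L_III = [2.0·e^(−2.0·0.21) = 2.0·e^(−0.4200) = 1.31409] × [0.578768] = 0.760556
Multiply by the mixture weights:
  π_I·L_I = 0.50 × 0.485595 = 0.242798
  π_II·L_II = 0.08 × 0.647867 = 0.0518294
  π_III·L_III = 0.42 × 0.760556 = 0.319433
Denominator: 0.242798 + 0.0518294 + 0.319433 = 0.614061
P(State III | x₁,x₂) ≈ 0.5202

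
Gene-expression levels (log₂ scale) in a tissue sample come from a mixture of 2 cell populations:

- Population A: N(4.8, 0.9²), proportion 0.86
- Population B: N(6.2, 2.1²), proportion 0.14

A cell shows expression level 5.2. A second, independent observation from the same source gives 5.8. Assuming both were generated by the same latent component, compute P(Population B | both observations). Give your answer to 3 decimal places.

Posterior ∝ prior × likelihood, so P(k | x) ∝ π_k f_k(x); normalise over all components.
Since both observations come from the same component, the likelihood for component k is f_k(x₁)·f_k(x₂).
  f_A = [0.401582] × [0.239103] = 0.0960194
  f_B = [0.16961] × [0.186557] = 0.031642
Weight by the priors:
  π_A·f_A = 0.86 × 0.0960194 = 0.0825767
  π_B·f_B = 0.14 × 0.031642 = 0.00442988
Denominator: 0.0825767 + 0.00442988 = 0.0870065
P(Population B | x₁, x₂) = 0.00442988 / 0.0870065 ≈ 0.051

0.051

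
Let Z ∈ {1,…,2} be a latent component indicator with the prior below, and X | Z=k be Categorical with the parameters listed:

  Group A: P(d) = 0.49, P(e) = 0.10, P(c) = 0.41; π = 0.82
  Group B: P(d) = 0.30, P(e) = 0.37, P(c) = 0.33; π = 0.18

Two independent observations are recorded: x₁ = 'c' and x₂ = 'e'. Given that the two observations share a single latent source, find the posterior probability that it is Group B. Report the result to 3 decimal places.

P(component k | x) = w_k·f_k(x) / marginal(x), where marginal(x) = Σ_j w_j·f_j(x).
Since both observations come from the same component, the likelihood for component k is f_k(x₁)·f_k(x₂).
  L_A = [0.41] × [0.1] = 0.041
  L_B = [0.33] × [0.37] = 0.1221
Unnormalised posteriors:
  w_A·L_A = 0.82 × 0.041 = 0.03362
  w_B·L_B = 0.18 × 0.1221 = 0.021978
Sum: 0.03362 + 0.021978 = 0.055598
P(Group B | x) ≈ 0.395

0.395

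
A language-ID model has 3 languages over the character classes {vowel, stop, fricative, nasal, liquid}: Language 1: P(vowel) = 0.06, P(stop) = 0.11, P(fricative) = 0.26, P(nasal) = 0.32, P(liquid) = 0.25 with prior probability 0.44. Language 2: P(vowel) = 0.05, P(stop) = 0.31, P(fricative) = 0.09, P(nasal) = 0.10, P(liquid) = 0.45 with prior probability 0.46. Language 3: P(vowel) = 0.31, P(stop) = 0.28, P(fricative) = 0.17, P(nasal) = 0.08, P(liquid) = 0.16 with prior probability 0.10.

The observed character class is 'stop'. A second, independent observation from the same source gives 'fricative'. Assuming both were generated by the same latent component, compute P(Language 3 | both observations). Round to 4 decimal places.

Apply Bayes' rule: the posterior for each component is proportional to its prior times its likelihood at x.
Since both observations come from the same component, the likelihood for component k is f_k(x₁)·f_k(x₂).
  f_1 = [P(stop | comp) = 0.11] × [0.26] = 0.0286
  f_2 = [P(stop | comp) = 0.31] × [0.09] = 0.0279
  f_3 = [P(stop | comp) = 0.28] × [0.17] = 0.0476
Unnormalised posteriors:
  π_1·f_1 = 0.44 × 0.0286 = 0.012584
  π_2·f_2 = 0.46 × 0.0279 = 0.012834
  π_3·f_3 = 0.10 × 0.0476 = 0.00476
Denominator: 0.012584 + 0.012834 + 0.00476 = 0.030178
So the posterior for Language 3 is 0.00476 / 0.030178 ≈ 0.1577.

0.1577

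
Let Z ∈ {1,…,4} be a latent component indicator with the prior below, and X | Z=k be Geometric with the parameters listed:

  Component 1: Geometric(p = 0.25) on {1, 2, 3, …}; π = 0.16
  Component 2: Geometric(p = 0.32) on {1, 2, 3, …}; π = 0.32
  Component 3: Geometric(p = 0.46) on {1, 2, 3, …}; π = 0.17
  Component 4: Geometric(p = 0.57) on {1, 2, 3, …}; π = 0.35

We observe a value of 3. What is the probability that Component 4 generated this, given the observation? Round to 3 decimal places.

0.285

Posterior ∝ prior × likelihood, so P(k | x) ∝ π_k f_k(x); normalise over all components.
Component likelihoods at x = 3:
  p_1 = 0.140625
  p_2 = 0.147968
  p_3 = 0.134136
  p_4 = 0.105393
Weight by the priors:
  π_1·p_1 = 0.16 × 0.140625 = 0.0225
  π_2·p_2 = 0.32 × 0.147968 = 0.0473498
  π_3·p_3 = 0.17 × 0.134136 = 0.0228031
  π_4·p_4 = 0.35 × 0.105393 = 0.0368876
Normaliser: 0.0225 + 0.0473498 + 0.0228031 + 0.0368876 = 0.12954
So the posterior for Component 4 is 0.0368876 / 0.12954 ≈ 0.285.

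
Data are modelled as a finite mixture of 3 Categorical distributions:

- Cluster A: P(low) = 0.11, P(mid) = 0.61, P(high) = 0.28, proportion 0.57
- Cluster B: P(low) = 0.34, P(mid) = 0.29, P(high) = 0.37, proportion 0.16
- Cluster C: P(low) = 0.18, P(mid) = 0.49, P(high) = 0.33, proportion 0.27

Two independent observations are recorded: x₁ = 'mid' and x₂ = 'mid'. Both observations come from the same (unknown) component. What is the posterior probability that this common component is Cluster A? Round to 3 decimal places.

0.730

By Bayes' theorem, P(k | x) = w_k f_k(x) / Σ_j w_j f_j(x).
Since both observations come from the same component, the likelihood for component k is f_k(x₁)·f_k(x₂).
  f_A = [0.61] × [0.61] = 0.3721
  f_B = [0.29] × [0.29] = 0.0841
  f_C = [0.49] × [0.49] = 0.2401
Multiply by the mixture weights:
  w_A·f_A = 0.57 × 0.3721 = 0.212097
  w_B·f_B = 0.16 × 0.0841 = 0.013456
  w_C·f_C = 0.27 × 0.2401 = 0.064827
Denominator: 0.212097 + 0.013456 + 0.064827 = 0.29038
Responsibility of Cluster A: 0.212097 / 0.29038 ≈ 0.730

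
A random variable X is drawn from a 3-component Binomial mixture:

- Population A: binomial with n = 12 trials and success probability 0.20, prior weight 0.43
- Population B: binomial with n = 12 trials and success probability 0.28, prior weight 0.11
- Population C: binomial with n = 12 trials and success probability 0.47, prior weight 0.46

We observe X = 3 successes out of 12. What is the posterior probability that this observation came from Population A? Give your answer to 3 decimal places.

0.620

Apply Bayes' rule: the posterior for each component is proportional to its prior times its likelihood at x.
Component likelihoods at x = 3 successes out of 12:
  L_A = 0.236223
  L_B = 0.251125
  L_C = 0.0753701
Weight by the priors:
  π_A·L_A = 0.43 × 0.236223 = 0.101576
  π_B·L_B = 0.11 × 0.251125 = 0.0276237
  π_C·L_C = 0.46 × 0.0753701 = 0.0346702
Denominator: 0.101576 + 0.0276237 + 0.0346702 = 0.16387
P(Population A | the observation) ≈ 0.620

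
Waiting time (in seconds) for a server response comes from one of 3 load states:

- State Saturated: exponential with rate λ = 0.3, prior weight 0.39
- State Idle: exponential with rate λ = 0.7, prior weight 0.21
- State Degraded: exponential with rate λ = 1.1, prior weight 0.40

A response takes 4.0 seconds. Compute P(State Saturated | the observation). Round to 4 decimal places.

0.7108

The responsibility of component k is w_k f_k(x) divided by Σ_j w_j f_j(x).
Exponential densities:
  L_Saturated = 0.3·e^(−0.3·4.0) = 0.3·e^(−1.2000) = 0.0903583
  L_Idle = 0.7·e^(−0.7·4.0) = 0.7·e^(−2.8000) = 0.042567
  L_Degraded = 1.1·e^(−1.1·4.0) = 1.1·e^(−4.4000) = 0.0135051
Multiply by the mixture weights:
  w_Saturated·L_Saturated = 0.39 × 0.0903583 = 0.0352397
  w_Idle·L_Idle = 0.21 × 0.042567 = 0.00893908
  w_Degraded·L_Degraded = 0.40 × 0.0135051 = 0.00540203
Evidence: 0.0352397 + 0.00893908 + 0.00540203 = 0.0495808
P(State Saturated | the observation) = 0.0352397 / 0.0495808 ≈ 0.7108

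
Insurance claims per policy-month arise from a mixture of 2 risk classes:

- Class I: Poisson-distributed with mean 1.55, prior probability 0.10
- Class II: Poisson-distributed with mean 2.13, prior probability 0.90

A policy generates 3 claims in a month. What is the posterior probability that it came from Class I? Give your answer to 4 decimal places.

By Bayes' theorem, P(k | x) = P(Z=k) f_k(x) / Σ_j P(Z=j) f_j(x).
Poisson probabilities:
  f_I = 0.131731
  f_II = 0.191399
Unnormalised posteriors:
  P(Z=I)·f_I = 0.10 × 0.131731 = 0.0131731
  P(Z=II)·f_II = 0.90 × 0.191399 = 0.172259
Marginal: 0.0131731 + 0.172259 = 0.185432
So the posterior for Class I is 0.0131731 / 0.185432 ≈ 0.0710.

0.0710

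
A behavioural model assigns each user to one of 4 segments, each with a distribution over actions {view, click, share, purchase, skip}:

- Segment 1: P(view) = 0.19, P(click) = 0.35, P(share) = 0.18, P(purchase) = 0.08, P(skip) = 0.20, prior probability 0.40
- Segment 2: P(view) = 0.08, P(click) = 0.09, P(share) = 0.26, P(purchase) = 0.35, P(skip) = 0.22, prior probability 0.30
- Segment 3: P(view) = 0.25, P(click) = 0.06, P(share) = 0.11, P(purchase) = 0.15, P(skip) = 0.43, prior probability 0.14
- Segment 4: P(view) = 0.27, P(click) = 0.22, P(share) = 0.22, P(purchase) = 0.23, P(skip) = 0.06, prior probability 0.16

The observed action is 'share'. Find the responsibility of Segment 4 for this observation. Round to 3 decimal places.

0.175

By Bayes' theorem, P(k | x) = π_k f_k(x) / Σ_j π_j f_j(x).
Evaluate each component's likelihood at the observed value:
  p_1 = 0.18
  p_2 = 0.26
  p_3 = 0.11
  p_4 = 0.22
Multiply by the mixture weights:
  π_1·p_1 = 0.40 × 0.18 = 0.072
  π_2·p_2 = 0.30 × 0.26 = 0.078
  π_3·p_3 = 0.14 × 0.11 = 0.0154
  π_4·p_4 = 0.16 × 0.22 = 0.0352
Marginal: 0.072 + 0.078 + 0.0154 + 0.0352 = 0.2006
P(Segment 4 | x) = 0.0352 / 0.2006 ≈ 0.175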